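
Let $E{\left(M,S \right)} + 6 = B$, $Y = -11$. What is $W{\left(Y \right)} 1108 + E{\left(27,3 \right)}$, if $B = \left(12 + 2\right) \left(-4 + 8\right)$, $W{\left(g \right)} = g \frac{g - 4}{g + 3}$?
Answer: $- \frac{45605}{2} \approx -22803.0$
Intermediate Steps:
$W{\left(g \right)} = \frac{g \left(-4 + g\right)}{3 + g}$ ($W{\left(g \right)} = g \frac{-4 + g}{3 + g} = \frac{g \left(-4 + g\right)}{3 + g}$)
$B = 56$ ($B = 14 \cdot 4 = 56$)
$E{\left(M,S \right)} = 50$ ($E{\left(M,S \right)} = -6 + 56 = 50$)
$W{\left(Y \right)} 1108 + E{\left(27,3 \right)} = - \frac{11 \left(-4 - 11\right)}{3 - 11} \cdot 1108 + 50 = \left(-11\right) \frac{1}{-8} \left(-15\right) 1108 + 50 = \left(-11\right) \left(- \frac{1}{8}\right) \left(-15\right) 1108 + 50 = \left(- \frac{165}{8}\right) 1108 + 50 = - \frac{45705}{2} + 50 = - \frac{45605}{2}$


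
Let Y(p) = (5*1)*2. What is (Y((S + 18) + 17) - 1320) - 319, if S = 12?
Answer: -1629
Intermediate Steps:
Y(p) = 10 (Y(p) = 5*2 = 10)
(Y((S + 18) + 17) - 1320) - 319 = (10 - 1320) - 319 = -1310 - 319 = -1629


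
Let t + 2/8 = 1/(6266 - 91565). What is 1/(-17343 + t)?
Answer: -341196/5917447531 ≈ -5.7659e-5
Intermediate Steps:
t = -85303/341196 (t = -1/4 + 1/(6266 - 91565) = -1/4 + 1/(-85299) = -1/4 - 1/85299 = -85303/341196 ≈ -0.25001)
1/(-17343 + t) = 1/(-17343 - 85303/341196) = 1/(-5917447531/341196) = -341196/5917447531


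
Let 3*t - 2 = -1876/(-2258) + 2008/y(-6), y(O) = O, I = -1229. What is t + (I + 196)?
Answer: -11620241/10161 ≈ -1143.6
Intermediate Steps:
t = -1123928/10161 (t = ⅔ + (-1876/(-2258) + 2008/(-6))/3 = ⅔ + (-1876*(-1/2258) + 2008*(-⅙))/3 = ⅔ + (938/1129 - 1004/3)/3 = ⅔ + (⅓)*(-1130702/3387) = ⅔ - 1130702/10161 = -1123928/10161 ≈ -110.61)
t + (I + 196) = -1123928/10161 + (-1229 + 196) = -1123928/10161 - 1033 = -11620241/10161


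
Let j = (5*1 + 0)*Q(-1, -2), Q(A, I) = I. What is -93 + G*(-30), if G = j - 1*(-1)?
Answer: 177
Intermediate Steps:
j = -10 (j = (5*1 + 0)*(-2) = (5 + 0)*(-2) = 5*(-2) = -10)
G = -9 (G = -10 - 1*(-1) = -10 + 1 = -9)
-93 + G*(-30) = -93 - 9*(-30) = -93 + 270 = 177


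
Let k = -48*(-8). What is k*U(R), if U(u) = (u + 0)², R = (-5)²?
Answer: 240000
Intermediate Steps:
R = 25
U(u) = u²
k = 384
k*U(R) = 384*25² = 384*625 = 240000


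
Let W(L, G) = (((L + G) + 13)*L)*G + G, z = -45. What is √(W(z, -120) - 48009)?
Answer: I*√868929 ≈ 932.16*I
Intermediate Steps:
W(L, G) = G + G*L*(13 + G + L) (W(L, G) = (((G + L) + 13)*L)*G + G = ((13 + G + L)*L)*G + G = (L*(13 + G + L))*G + G = G*L*(13 + G + L) + G = G + G*L*(13 + G + L))
√(W(z, -120) - 48009) = √(-120*(1 + (-45)² + 13*(-45) - 120*(-45)) - 48009) = √(-120*(1 + 2025 - 585 + 5400) - 48009) = √(-120*6841 - 48009) = √(-820920 - 48009) = √(-868929) = I*√868929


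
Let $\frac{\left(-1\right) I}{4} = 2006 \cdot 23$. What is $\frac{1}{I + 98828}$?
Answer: $- \frac{1}{85724} \approx -1.1665 \cdot 10^{-5}$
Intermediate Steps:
$I = -184552$ ($I = - 4 \cdot 2006 \cdot 23 = \left(-4\right) 46138 = -184552$)
$\frac{1}{I + 98828} = \frac{1}{-184552 + 98828} = \frac{1}{-85724} = - \frac{1}{85724}$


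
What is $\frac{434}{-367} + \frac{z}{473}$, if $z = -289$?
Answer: $- \frac{311345}{173591} \approx -1.7936$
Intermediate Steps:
$\frac{434}{-367} + \frac{z}{473} = \frac{434}{-367} - \frac{289}{473} = 434 \left(- \frac{1}{367}\right) - \frac{289}{473} = - \frac{434}{367} - \frac{289}{473} = - \frac{311345}{173591}$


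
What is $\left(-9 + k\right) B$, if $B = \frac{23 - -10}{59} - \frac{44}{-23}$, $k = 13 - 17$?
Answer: $- \frac{43615}{1357} \approx -32.141$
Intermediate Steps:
$k = -4$ ($k = 13 - 17 = -4$)
$B = \frac{3355}{1357}$ ($B = \left(23 + 10\right) \frac{1}{59} - - \frac{44}{23} = 33 \cdot \frac{1}{59} + \frac{44}{23} = \frac{33}{59} + \frac{44}{23} = \frac{3355}{1357} \approx 2.4724$)
$\left(-9 + k\right) B = \left(-9 - 4\right) \frac{3355}{1357} = \left(-13\right) \frac{3355}{1357} = - \frac{43615}{1357}$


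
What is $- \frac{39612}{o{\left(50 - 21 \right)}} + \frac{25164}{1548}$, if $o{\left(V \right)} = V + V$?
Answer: $- \frac{831387}{1247} \approx -666.71$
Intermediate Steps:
$o{\left(V \right)} = 2 V$
$- \frac{39612}{o{\left(50 - 21 \right)}} + \frac{25164}{1548} = - \frac{39612}{2 \left(50 - 21\right)} + \frac{25164}{1548} = - \frac{39612}{2 \left(50 - 21\right)} + 25164 \cdot \frac{1}{1548} = - \frac{39612}{2 \cdot 29} + \frac{699}{43} = - \frac{39612}{58} + \frac{699}{43} = \left(-39612\right) \frac{1}{58} + \frac{699}{43} = - \frac{19806}{29} + \frac{699}{43} = - \frac{831387}{1247}$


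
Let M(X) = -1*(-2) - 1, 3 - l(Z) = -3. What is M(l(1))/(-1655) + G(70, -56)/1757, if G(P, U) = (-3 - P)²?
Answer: 8817738/2907835 ≈ 3.0324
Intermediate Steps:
l(Z) = 6 (l(Z) = 3 - 1*(-3) = 3 + 3 = 6)
M(X) = 1 (M(X) = 2 - 1 = 1)
M(l(1))/(-1655) + G(70, -56)/1757 = 1/(-1655) + (3 + 70)²/1757 = 1*(-1/1655) + 73²*(1/1757) = -1/1655 + 5329*(1/1757) = -1/1655 + 5329/1757 = 8817738/2907835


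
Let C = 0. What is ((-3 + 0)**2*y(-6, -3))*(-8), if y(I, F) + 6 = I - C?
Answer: 864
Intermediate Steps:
y(I, F) = -6 + I (y(I, F) = -6 + (I - 1*0) = -6 + (I + 0) = -6 + I)
((-3 + 0)**2*y(-6, -3))*(-8) = ((-3 + 0)**2*(-6 - 6))*(-8) = ((-3)**2*(-12))*(-8) = (9*(-12))*(-8) = -108*(-8) = 864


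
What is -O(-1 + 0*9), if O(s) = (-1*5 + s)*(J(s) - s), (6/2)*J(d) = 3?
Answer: 12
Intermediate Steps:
J(d) = 1 (J(d) = (1/3)*3 = 1)
O(s) = (1 - s)*(-5 + s) (O(s) = (-1*5 + s)*(1 - s) = (-5 + s)*(1 - s) = (1 - s)*(-5 + s))
-O(-1 + 0*9) = -(-5 - (-1 + 0*9)**2 + 6*(-1 + 0*9)) = -(-5 - (-1 + 0)**2 + 6*(-1 + 0)) = -(-5 - 1*(-1)**2 + 6*(-1)) = -(-5 - 1*1 - 6) = -(-5 - 1 - 6) = -1*(-12) = 12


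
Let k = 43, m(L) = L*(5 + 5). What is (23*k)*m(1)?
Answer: 9890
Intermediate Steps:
m(L) = 10*L (m(L) = L*10 = 10*L)
(23*k)*m(1) = (23*43)*(10*1) = 989*10 = 9890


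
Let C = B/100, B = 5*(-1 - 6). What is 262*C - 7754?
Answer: -78457/10 ≈ -7845.7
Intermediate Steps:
B = -35 (B = 5*(-7) = -35)
C = -7/20 (C = -35/100 = -35*1/100 = -7/20 ≈ -0.35000)
262*C - 7754 = 262*(-7/20) - 7754 = -917/10 - 7754 = -78457/10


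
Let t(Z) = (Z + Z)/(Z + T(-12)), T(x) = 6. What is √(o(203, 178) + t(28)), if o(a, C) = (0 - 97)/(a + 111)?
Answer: √38129334/5338 ≈ 1.1568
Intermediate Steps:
o(a, C) = -97/(111 + a)
t(Z) = 2*Z/(6 + Z) (t(Z) = (Z + Z)/(Z + 6) = (2*Z)/(6 + Z) = 2*Z/(6 + Z))
√(o(203, 178) + t(28)) = √(-97/(111 + 203) + 2*28/(6 + 28)) = √(-97/314 + 2*28/34) = √(-97*1/314 + 2*28*(1/34)) = √(-97/314 + 28/17) = √(7143/5338) = √38129334/5338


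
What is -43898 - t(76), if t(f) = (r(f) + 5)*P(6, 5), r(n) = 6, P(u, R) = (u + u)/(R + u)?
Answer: -43910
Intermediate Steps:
P(u, R) = 2*u/(R + u) (P(u, R) = (2*u)/(R + u) = 2*u/(R + u))
t(f) = 12 (t(f) = (6 + 5)*(2*6/(5 + 6)) = 11*(2*6/11) = 11*(2*6*(1/11)) = 11*(12/11) = 12)
-43898 - t(76) = -43898 - 1*12 = -43898 - 12 = -43910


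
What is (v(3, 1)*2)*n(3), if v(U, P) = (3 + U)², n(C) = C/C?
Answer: 72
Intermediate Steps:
n(C) = 1
(v(3, 1)*2)*n(3) = ((3 + 3)²*2)*1 = (6²*2)*1 = (36*2)*1 = 72*1 = 72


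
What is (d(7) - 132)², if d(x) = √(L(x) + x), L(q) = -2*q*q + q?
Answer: 17340 - 528*I*√21 ≈ 17340.0 - 2419.6*I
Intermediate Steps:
L(q) = q - 2*q² (L(q) = -2*q² + q = q - 2*q²)
d(x) = √(x + x*(1 - 2*x)) (d(x) = √(x*(1 - 2*x) + x) = √(x + x*(1 - 2*x)))
(d(7) - 132)² = (√2*√(7*(1 - 1*7)) - 132)² = (√2*√(7*(1 - 7)) - 132)² = (√2*√(7*(-6)) - 132)² = (√2*√(-42) - 132)² = (√2*(I*√42) - 132)² = (2*I*√21 - 132)² = (-132 + 2*I*√21)²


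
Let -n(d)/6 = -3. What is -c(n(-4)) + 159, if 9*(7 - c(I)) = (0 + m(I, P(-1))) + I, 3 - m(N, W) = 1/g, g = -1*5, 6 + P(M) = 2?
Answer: 6946/45 ≈ 154.36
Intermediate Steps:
P(M) = -4 (P(M) = -6 + 2 = -4)
n(d) = 18 (n(d) = -6*(-3) = 18)
g = -5
m(N, W) = 16/5 (m(N, W) = 3 - 1/(-5) = 3 - 1*(-⅕) = 3 + ⅕ = 16/5)
c(I) = 299/45 - I/9 (c(I) = 7 - ((0 + 16/5) + I)/9 = 7 - (16/5 + I)/9 = 7 + (-16/45 - I/9) = 299/45 - I/9)
-c(n(-4)) + 159 = -(299/45 - ⅑*18) + 159 = -(299/45 - 2) + 159 = -1*209/45 + 159 = -209/45 + 159 = 6946/45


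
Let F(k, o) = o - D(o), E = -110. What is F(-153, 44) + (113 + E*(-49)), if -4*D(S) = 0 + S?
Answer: 5558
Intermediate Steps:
D(S) = -S/4 (D(S) = -(0 + S)/4 = -S/4)
F(k, o) = 5*o/4 (F(k, o) = o - (-1)*o/4 = o + o/4 = 5*o/4)
F(-153, 44) + (113 + E*(-49)) = (5/4)*44 + (113 - 110*(-49)) = 55 + (113 + 5390) = 55 + 5503 = 5558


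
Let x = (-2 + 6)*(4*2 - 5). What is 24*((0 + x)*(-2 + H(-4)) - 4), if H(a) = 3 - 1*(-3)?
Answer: 1056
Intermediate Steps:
H(a) = 6 (H(a) = 3 + 3 = 6)
x = 12 (x = 4*(8 - 5) = 4*3 = 12)
24*((0 + x)*(-2 + H(-4)) - 4) = 24*((0 + 12)*(-2 + 6) - 4) = 24*(12*4 - 4) = 24*(48 - 4) = 24*44 = 1056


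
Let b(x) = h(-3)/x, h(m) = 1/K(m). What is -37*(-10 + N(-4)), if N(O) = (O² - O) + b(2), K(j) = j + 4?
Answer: -777/2 ≈ -388.50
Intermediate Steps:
K(j) = 4 + j
h(m) = 1/(4 + m)
b(x) = 1/x (b(x) = 1/((4 - 3)*x) = 1/(1*x) = 1/x)
N(O) = ½ + O² - O (N(O) = (O² - O) + 1/2 = (O² - O) + ½ = ½ + O² - O)
-37*(-10 + N(-4)) = -37*(-10 + (½ + (-4)² - 1*(-4))) = -37*(-10 + (½ + 16 + 4)) = -37*(-10 + 41/2) = -37*21/2 = -777/2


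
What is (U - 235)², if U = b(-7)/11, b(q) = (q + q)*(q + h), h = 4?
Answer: 6466849/121 ≈ 53445.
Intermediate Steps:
b(q) = 2*q*(4 + q) (b(q) = (q + q)*(q + 4) = (2*q)*(4 + q) = 2*q*(4 + q))
U = 42/11 (U = (2*(-7)*(4 - 7))/11 = (2*(-7)*(-3))*(1/11) = 42*(1/11) = 42/11 ≈ 3.8182)
(U - 235)² = (42/11 - 235)² = (-2543/11)² = 6466849/121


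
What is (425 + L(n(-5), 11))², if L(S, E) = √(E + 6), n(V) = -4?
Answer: (425 + √17)² ≈ 1.8415e+5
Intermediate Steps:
L(S, E) = √(6 + E)
(425 + L(n(-5), 11))² = (425 + √(6 + 11))² = (425 + √17)²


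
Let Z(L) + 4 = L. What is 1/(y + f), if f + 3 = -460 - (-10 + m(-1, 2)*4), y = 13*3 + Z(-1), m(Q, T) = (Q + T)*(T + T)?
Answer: -1/435 ≈ -0.0022989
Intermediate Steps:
m(Q, T) = 2*T*(Q + T) (m(Q, T) = (Q + T)*(2*T) = 2*T*(Q + T))
Z(L) = -4 + L
y = 34 (y = 13*3 + (-4 - 1) = 39 - 5 = 34)
f = -469 (f = -3 + (-460 - (-10 + (2*2*(-1 + 2))*4)) = -3 + (-460 - (-10 + (2*2*1)*4)) = -3 + (-460 - (-10 + 4*4)) = -3 + (-460 - (-10 + 16)) = -3 + (-460 - 1*6) = -3 + (-460 - 6) = -3 - 466 = -469)
1/(y + f) = 1/(34 - 469) = 1/(-435) = -1/435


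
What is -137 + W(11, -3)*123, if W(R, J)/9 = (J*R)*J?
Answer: 109456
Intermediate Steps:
W(R, J) = 9*R*J² (W(R, J) = 9*((J*R)*J) = 9*(R*J²) = 9*R*J²)
-137 + W(11, -3)*123 = -137 + (9*11*(-3)²)*123 = -137 + (9*11*9)*123 = -137 + 891*123 = -137 + 109593 = 109456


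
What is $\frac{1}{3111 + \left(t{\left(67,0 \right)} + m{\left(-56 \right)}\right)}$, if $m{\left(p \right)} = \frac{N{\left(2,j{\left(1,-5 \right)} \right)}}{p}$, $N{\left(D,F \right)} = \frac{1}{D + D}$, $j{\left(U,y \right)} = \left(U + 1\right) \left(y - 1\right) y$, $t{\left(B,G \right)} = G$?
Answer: $\frac{224}{696863} \approx 0.00032144$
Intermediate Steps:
$j{\left(U,y \right)} = y \left(1 + U\right) \left(-1 + y\right)$ ($j{\left(U,y \right)} = \left(1 + U\right) \left(-1 + y\right) y = y \left(1 + U\right) \left(-1 + y\right)$)
$N{\left(D,F \right)} = \frac{1}{2 D}$
$m{\left(p \right)} = \frac{1}{4 p}$ ($m{\left(p \right)} = \frac{\frac{1}{2} \cdot \frac{1}{2}}{p} = \frac{1}{4 p}$)
$\frac{1}{3111 + \left(t{\left(67,0 \right)} + m{\left(-56 \right)}\right)} = \frac{1}{3111 + \left(0 + \frac{1}{4 \left(-56\right)}\right)} = \frac{1}{3111 + \left(0 + \frac{1}{4} \left(- \frac{1}{56}\right)\right)} = \frac{1}{3111 + \left(0 - \frac{1}{224}\right)} = \frac{1}{3111 - \frac{1}{224}} = \frac{1}{\frac{696863}{224}} = \frac{224}{696863}$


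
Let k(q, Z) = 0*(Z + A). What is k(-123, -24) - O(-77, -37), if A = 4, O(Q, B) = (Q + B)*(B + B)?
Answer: -8436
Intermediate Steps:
O(Q, B) = 2*B*(B + Q) (O(Q, B) = (B + Q)*(2*B) = 2*B*(B + Q))
k(q, Z) = 0 (k(q, Z) = 0*(Z + 4) = 0*(4 + Z) = 0)
k(-123, -24) - O(-77, -37) = 0 - 2*(-37)*(-37 - 77) = 0 - 2*(-37)*(-114) = 0 - 1*8436 = 0 - 8436 = -8436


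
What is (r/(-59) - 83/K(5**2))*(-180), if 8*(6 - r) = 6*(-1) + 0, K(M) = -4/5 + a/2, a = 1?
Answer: -2936985/59 ≈ -49779.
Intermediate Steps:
K(M) = -3/10 (K(M) = -4/5 + 1/2 = -3/10)
r = 27/4 (r = 6 - (6*(-1) + 0)/8 = 6 - (-6 + 0)/8 = 6 - 1/8*(-6) = 6 + 3/4 = 27/4 ≈ 6.7500)
(r/(-59) - 83/K(5**2))*(-180) = ((27/4)/(-59) - 83/(-3/10))*(-180) = ((27/4)*(-1/59) - 83*(-10/3))*(-180) = (-27/236 + 830/3)*(-180) = (195799/708)*(-180) = -2936985/59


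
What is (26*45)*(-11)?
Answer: -12870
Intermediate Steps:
(26*45)*(-11) = 1170*(-11) = -12870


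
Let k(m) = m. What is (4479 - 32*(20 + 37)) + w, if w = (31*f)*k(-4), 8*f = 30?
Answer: 2190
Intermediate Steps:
f = 15/4 (f = (⅛)*30 = 15/4 ≈ 3.7500)
w = -465 (w = (31*(15/4))*(-4) = (465/4)*(-4) = -465)
(4479 - 32*(20 + 37)) + w = (4479 - 32*(20 + 37)) - 465 = (4479 - 32*57) - 465 = (4479 - 1824) - 465 = 2655 - 465 = 2190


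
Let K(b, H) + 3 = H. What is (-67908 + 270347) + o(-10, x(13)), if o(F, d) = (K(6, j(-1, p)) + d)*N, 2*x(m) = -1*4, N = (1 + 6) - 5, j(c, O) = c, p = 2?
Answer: 202427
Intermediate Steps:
N = 2 (N = 7 - 5 = 2)
K(b, H) = -3 + H
x(m) = -2 (x(m) = (-1*4)/2 = (½)*(-4) = -2)
o(F, d) = -8 + 2*d (o(F, d) = ((-3 - 1) + d)*2 = (-4 + d)*2 = -8 + 2*d)
(-67908 + 270347) + o(-10, x(13)) = (-67908 + 270347) + (-8 + 2*(-2)) = 202439 + (-8 - 4) = 202439 - 12 = 202427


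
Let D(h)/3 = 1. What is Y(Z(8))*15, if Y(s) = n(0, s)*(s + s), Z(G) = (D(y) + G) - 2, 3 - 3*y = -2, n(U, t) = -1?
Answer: -270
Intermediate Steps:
y = 5/3 (y = 1 - 1/3*(-2) = 1 + 2/3 = 5/3 ≈ 1.6667)
D(h) = 3 (D(h) = 3*1 = 3)
Z(G) = 1 + G (Z(G) = (3 + G) - 2 = 1 + G)
Y(s) = -2*s (Y(s) = -(s + s) = -2*s)
Y(Z(8))*15 = -2*(1 + 8)*15 = -2*9*15 = -18*15 = -270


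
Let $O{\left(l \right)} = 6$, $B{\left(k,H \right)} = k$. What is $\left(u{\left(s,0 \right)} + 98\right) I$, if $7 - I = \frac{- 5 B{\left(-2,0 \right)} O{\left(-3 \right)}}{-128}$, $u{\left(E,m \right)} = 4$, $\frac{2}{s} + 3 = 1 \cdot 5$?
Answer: $\frac{12189}{16} \approx 761.81$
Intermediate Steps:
$s = 1$ ($s = \frac{2}{-3 + 1 \cdot 5} = \frac{2}{-3 + 5} = \frac{2}{2} = 2 \cdot \frac{1}{2} = 1$)
$I = \frac{239}{32}$ ($I = 7 - \frac{\left(-5\right) \left(-2\right) 6}{-128} = 7 - 10 \cdot 6 \left(- \frac{1}{128}\right) = 7 - 60 \left(- \frac{1}{128}\right) = 7 - - \frac{15}{32} = 7 + \frac{15}{32} = \frac{239}{32} \approx 7.4688$)
$\left(u{\left(s,0 \right)} + 98\right) I = \left(4 + 98\right) \frac{239}{32} = 102 \cdot \frac{239}{32} = \frac{12189}{16}$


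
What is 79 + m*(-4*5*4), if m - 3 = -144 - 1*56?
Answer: 15839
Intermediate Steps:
m = -197 (m = 3 + (-144 - 1*56) = 3 + (-144 - 56) = 3 - 200 = -197)
79 + m*(-4*5*4) = 79 - 197*(-4*5)*4 = 79 - (-3940)*4 = 79 - 197*(-80) = 79 + 15760 = 15839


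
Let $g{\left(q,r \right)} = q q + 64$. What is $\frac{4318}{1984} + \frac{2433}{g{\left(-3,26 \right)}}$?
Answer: $\frac{2571143}{72416} \approx 35.505$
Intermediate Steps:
$g{\left(q,r \right)} = 64 + q^{2}$ ($g{\left(q,r \right)} = q^{2} + 64 = 64 + q^{2}$)
$\frac{4318}{1984} + \frac{2433}{g{\left(-3,26 \right)}} = \frac{4318}{1984} + \frac{2433}{64 + \left(-3\right)^{2}} = 4318 \cdot \frac{1}{1984} + \frac{2433}{64 + 9} = \frac{2159}{992} + \frac{2433}{73} = \frac{2571143}{72416}$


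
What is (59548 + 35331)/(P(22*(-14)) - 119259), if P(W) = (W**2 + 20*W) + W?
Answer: -94879/30863 ≈ -3.0742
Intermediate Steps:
P(W) = W**2 + 21*W
(59548 + 35331)/(P(22*(-14)) - 119259) = (59548 + 35331)/((22*(-14))*(21 + 22*(-14)) - 119259) = 94879/(-308*(21 - 308) - 119259) = 94879/(-308*(-287) - 119259) = 94879/(88396 - 119259) = 94879/(-30863) = 94879*(-1/30863) = -94879/30863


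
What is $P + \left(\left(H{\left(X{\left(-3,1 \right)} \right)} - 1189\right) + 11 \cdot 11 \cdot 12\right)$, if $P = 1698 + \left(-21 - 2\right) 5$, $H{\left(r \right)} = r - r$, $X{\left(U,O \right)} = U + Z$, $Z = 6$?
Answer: $1846$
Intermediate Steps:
$X{\left(U,O \right)} = 6 + U$ ($X{\left(U,O \right)} = U + 6 = 6 + U$)
$H{\left(r \right)} = 0$
$P = 1583$ ($P = 1698 - 115 = 1583$)
$P + \left(\left(H{\left(X{\left(-3,1 \right)} \right)} - 1189\right) + 11 \cdot 11 \cdot 12\right) = 1583 + \left(\left(0 - 1189\right) + 11 \cdot 11 \cdot 12\right) = 1583 + \left(-1189 + 121 \cdot 12\right) = 1583 + \left(-1189 + 1452\right) = 1583 + 263 = 1846$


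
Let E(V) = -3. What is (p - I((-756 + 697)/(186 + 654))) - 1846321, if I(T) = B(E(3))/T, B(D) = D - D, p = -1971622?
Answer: -3817943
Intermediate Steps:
B(D) = 0
I(T) = 0 (I(T) = 0/T = 0)
(p - I((-756 + 697)/(186 + 654))) - 1846321 = (-1971622 - 1*0) - 1846321 = (-1971622 + 0) - 1846321 = -1971622 - 1846321 = -3817943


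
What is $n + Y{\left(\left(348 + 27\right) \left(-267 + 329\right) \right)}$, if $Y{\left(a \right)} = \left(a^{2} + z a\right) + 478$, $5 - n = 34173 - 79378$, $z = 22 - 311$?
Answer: $533888938$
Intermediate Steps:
$z = -289$
$n = 45210$ ($n = 5 - \left(34173 - 79378\right) = 5 - -45205 = 5 + 45205 = 45210$)
$Y{\left(a \right)} = 478 + a^{2} - 289 a$ ($Y{\left(a \right)} = \left(a^{2} - 289 a\right) + 478 = 478 + a^{2} - 289 a$)
$n + Y{\left(\left(348 + 27\right) \left(-267 + 329\right) \right)} = 45210 + \left(478 + \left(\left(348 + 27\right) \left(-267 + 329\right)\right)^{2} - 289 \left(348 + 27\right) \left(-267 + 329\right)\right) = 45210 + \left(478 + \left(375 \cdot 62\right)^{2} - 289 \cdot 375 \cdot 62\right) = 45210 + \left(478 + 23250^{2} - 6719250\right) = 45210 + \left(478 + 540562500 - 6719250\right) = 45210 + 533843728 = 533888938$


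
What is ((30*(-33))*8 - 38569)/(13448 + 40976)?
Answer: -46489/54424 ≈ -0.85420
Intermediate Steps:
((30*(-33))*8 - 38569)/(13448 + 40976) = (-990*8 - 38569)/54424 = (-7920 - 38569)*(1/54424) = -46489*1/54424 = -46489/54424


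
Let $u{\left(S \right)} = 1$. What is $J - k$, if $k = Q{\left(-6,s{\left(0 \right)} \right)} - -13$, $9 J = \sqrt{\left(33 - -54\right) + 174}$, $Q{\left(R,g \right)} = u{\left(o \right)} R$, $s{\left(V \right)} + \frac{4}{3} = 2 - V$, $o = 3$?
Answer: $-7 + \frac{\sqrt{29}}{3} \approx -5.2049$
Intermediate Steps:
$s{\left(V \right)} = \frac{2}{3} - V$ ($s{\left(V \right)} = - \frac{4}{3} - \left(-2 + V\right) = \frac{2}{3} - V$)
$Q{\left(R,g \right)} = R$ ($Q{\left(R,g \right)} = 1 R = R$)
$J = \frac{\sqrt{29}}{3}$ ($J = \frac{\sqrt{\left(33 - -54\right) + 174}}{9} = \frac{\sqrt{\left(33 + 54\right) + 174}}{9} = \frac{\sqrt{87 + 174}}{9} = \frac{\sqrt{261}}{9} = \frac{3 \sqrt{29}}{9} = \frac{\sqrt{29}}{3} \approx 1.7951$)
$k = 7$ ($k = -6 - -13 = -6 + 13 = 7$)
$J - k = \frac{\sqrt{29}}{3} - 7 = -7 + \frac{\sqrt{29}}{3}$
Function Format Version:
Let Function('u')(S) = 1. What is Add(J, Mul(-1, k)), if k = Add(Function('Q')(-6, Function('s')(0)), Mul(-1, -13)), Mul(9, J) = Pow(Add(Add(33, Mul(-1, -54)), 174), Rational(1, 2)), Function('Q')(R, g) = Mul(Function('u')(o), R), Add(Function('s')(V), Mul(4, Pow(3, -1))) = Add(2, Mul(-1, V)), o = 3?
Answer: Add(-7, Mul(Rational(1, 3), Pow(29, Rational(1, 2)))) ≈ -5.2049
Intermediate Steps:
Function('s')(V) = Add(Rational(2, 3), Mul(-1, V)) (Function('s')(V) = Add(Rational(-4, 3), Add(2, Mul(-1, V))) = Add(Rational(2, 3), Mul(-1, V)))
Function('Q')(R, g) = R (Function('Q')(R, g) = Mul(1, R) = R)
J = Mul(Rational(1, 3), Pow(29, Rational(1, 2))) (J = Mul(Rational(1, 9), Pow(Add(Add(33, Mul(-1, -54)), 174), Rational(1, 2))) = Mul(Rational(1, 9), Pow(Add(Add(33, 54), 174), Rational(1, 2))) = Mul(Rational(1, 9), Pow(Add(87, 174), Rational(1, 2))) = Mul(Rational(1, 9), Pow(261, Rational(1, 2))) = Mul(Rational(1, 9), Mul(3, Pow(29, Rational(1, 2)))) = Mul(Rational(1, 3), Pow(29, Rational(1, 2))) ≈ 1.7951)
k = 7 (k = Add(-6, Mul(-1, -13)) = Add(-6, 13) = 7)
Add(J, Mul(-1, k)) = Add(Mul(Rational(1, 3), Pow(29, Rational(1, 2))), Mul(-1, 7)) = Add(Mul(Rational(1, 3), Pow(29, Rational(1, 2))), -7) = Add(-7, Mul(Rational(1, 3), Pow(29, Rational(1, 2))))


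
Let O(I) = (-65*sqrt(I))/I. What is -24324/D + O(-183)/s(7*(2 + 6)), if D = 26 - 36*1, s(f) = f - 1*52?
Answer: 12162/5 + 65*I*sqrt(183)/732 ≈ 2432.4 + 1.2012*I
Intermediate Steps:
s(f) = -52 + f (s(f) = f - 52 = -52 + f)
O(I) = -65/sqrt(I)
D = -10 (D = 26 - 36 = -10)
-24324/D + O(-183)/s(7*(2 + 6)) = -24324/(-10) + (-(-65)*I*sqrt(183)/183)/(-52 + 7*(2 + 6)) = -24324*(-1/10) + (-(-65)*I*sqrt(183)/183)/(-52 + 7*8) = 12162/5 + (65*I*sqrt(183)/183)/(-52 + 56) = 12162/5 + (65*I*sqrt(183)/183)/4 = 12162/5 + (65*I*sqrt(183)/183)*(1/4) = 12162/5 + 65*I*sqrt(183)/732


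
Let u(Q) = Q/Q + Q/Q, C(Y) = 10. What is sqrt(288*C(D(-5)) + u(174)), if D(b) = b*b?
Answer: sqrt(2882) ≈ 53.684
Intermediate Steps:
D(b) = b**2
u(Q) = 2 (u(Q) = 1 + 1 = 2)
sqrt(288*C(D(-5)) + u(174)) = sqrt(288*10 + 2) = sqrt(2880 + 2) = sqrt(2882)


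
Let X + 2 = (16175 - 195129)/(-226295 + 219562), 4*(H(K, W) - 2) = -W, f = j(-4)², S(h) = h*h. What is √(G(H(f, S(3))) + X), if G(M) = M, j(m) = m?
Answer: √4411589527/13466 ≈ 4.9324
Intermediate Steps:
S(h) = h²
f = 16 (f = (-4)² = 16)
H(K, W) = 2 - W/4 (H(K, W) = 2 + (-W)/4 = 2 - W/4)
X = 165488/6733 (X = -2 + (16175 - 195129)/(-226295 + 219562) = -2 - 178954/(-6733) = -2 - 178954*(-1/6733) = -2 + 178954/6733 = 165488/6733 ≈ 24.579)
√(G(H(f, S(3))) + X) = √((2 - ¼*3²) + 165488/6733) = √((2 - ¼*9) + 165488/6733) = √((2 - 9/4) + 165488/6733) = √(-¼ + 165488/6733) = √(655219/26932) = √4411589527/13466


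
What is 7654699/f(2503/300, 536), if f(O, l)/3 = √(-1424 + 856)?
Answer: -7654699*I*√142/852 ≈ -1.0706e+5*I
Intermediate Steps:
f(O, l) = 6*I*√142 (f(O, l) = 3*√(-1424 + 856) = 3*√(-568) = 3*(2*I*√142) = 6*I*√142)
7654699/f(2503/300, 536) = 7654699/((6*I*√142)) = 7654699*(-I*√142/852) = -7654699*I*√142/852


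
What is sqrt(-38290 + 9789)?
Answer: I*sqrt(28501) ≈ 168.82*I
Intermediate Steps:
sqrt(-38290 + 9789) = sqrt(-28501) = I*sqrt(28501)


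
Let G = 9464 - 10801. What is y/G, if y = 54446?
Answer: -7778/191 ≈ -40.723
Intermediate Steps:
G = -1337
y/G = 54446/(-1337) = 54446*(-1/1337) = -7778/191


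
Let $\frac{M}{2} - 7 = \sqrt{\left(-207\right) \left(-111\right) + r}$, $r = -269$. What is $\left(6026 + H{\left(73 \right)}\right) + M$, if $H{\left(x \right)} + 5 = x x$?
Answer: $11364 + 4 \sqrt{5677} \approx 11665.0$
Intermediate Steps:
$H{\left(x \right)} = -5 + x^{2}$ ($H{\left(x \right)} = -5 + x x = -5 + x^{2}$)
$M = 14 + 4 \sqrt{5677}$ ($M = 14 + 2 \sqrt{\left(-207\right) \left(-111\right) - 269} = 14 + 2 \sqrt{22977 - 269} = 14 + 2 \sqrt{22708} = 14 + 2 \cdot 2 \sqrt{5677} = 14 + 4 \sqrt{5677} \approx 315.38$)
$\left(6026 + H{\left(73 \right)}\right) + M = \left(6026 - \left(5 - 73^{2}\right)\right) + \left(14 + 4 \sqrt{5677}\right) = \left(6026 + \left(-5 + 5329\right)\right) + \left(14 + 4 \sqrt{5677}\right) = \left(6026 + 5324\right) + \left(14 + 4 \sqrt{5677}\right) = 11350 + \left(14 + 4 \sqrt{5677}\right) = 11364 + 4 \sqrt{5677}$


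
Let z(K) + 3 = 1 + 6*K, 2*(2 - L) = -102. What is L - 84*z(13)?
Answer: -6331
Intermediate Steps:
L = 53 (L = 2 - 1/2*(-102) = 2 + 51 = 53)
z(K) = -2 + 6*K (z(K) = -3 + (1 + 6*K) = -2 + 6*K)
L - 84*z(13) = 53 - 84*(-2 + 6*13) = 53 - 84*(-2 + 78) = 53 - 84*76 = 53 - 6384 = -6331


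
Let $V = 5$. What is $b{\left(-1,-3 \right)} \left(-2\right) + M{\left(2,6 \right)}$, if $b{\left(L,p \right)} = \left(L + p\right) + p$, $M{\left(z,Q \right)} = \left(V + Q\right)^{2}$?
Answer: $135$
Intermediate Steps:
$M{\left(z,Q \right)} = \left(5 + Q\right)^{2}$
$b{\left(L,p \right)} = L + 2 p$
$b{\left(-1,-3 \right)} \left(-2\right) + M{\left(2,6 \right)} = \left(-1 + 2 \left(-3\right)\right) \left(-2\right) + \left(5 + 6\right)^{2} = \left(-1 - 6\right) \left(-2\right) + 11^{2} = \left(-7\right) \left(-2\right) + 121 = 14 + 121 = 135$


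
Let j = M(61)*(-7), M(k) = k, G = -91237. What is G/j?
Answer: 91237/427 ≈ 213.67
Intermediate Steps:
j = -427 (j = 61*(-7) = -427)
G/j = -91237/(-427) = -91237*(-1/427) = 91237/427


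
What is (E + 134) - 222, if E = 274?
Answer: 186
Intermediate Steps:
(E + 134) - 222 = (274 + 134) - 222 = 408 - 222 = 186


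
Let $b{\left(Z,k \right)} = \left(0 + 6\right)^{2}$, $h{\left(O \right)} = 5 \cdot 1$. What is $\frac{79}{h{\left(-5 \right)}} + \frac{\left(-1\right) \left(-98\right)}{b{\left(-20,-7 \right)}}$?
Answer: $\frac{1667}{90} \approx 18.522$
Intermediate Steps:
$h{\left(O \right)} = 5$
$b{\left(Z,k \right)} = 36$ ($b{\left(Z,k \right)} = 6^{2} = 36$)
$\frac{79}{h{\left(-5 \right)}} + \frac{\left(-1\right) \left(-98\right)}{b{\left(-20,-7 \right)}} = \frac{79}{5} + \frac{\left(-1\right) \left(-98\right)}{36} = 79 \cdot \frac{1}{5} + 98 \cdot \frac{1}{36} = \frac{79}{5} + \frac{49}{18} = \frac{1667}{90}$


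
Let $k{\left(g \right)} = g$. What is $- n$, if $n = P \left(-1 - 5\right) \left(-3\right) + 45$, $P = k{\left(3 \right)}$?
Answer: $-99$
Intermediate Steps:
$P = 3$
$n = 99$ ($n = 3 \left(-1 - 5\right) \left(-3\right) + 45 = 3 \left(\left(-6\right) \left(-3\right)\right) + 45 = 3 \cdot 18 + 45 = 54 + 45 = 99$)
$- n = \left(-1\right) 99 = -99$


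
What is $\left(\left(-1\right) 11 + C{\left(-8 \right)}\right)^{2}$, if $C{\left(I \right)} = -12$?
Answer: $529$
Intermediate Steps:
$\left(\left(-1\right) 11 + C{\left(-8 \right)}\right)^{2} = \left(\left(-1\right) 11 - 12\right)^{2} = \left(-11 - 12\right)^{2} = \left(-23\right)^{2} = 529$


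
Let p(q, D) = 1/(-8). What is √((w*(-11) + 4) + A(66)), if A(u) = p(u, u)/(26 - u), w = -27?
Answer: √481605/40 ≈ 17.349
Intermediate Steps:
p(q, D) = -⅛
A(u) = -1/(8*(26 - u))
√((w*(-11) + 4) + A(66)) = √((-27*(-11) + 4) + 1/(8*(-26 + 66))) = √((297 + 4) + (⅛)/40) = √(301 + (⅛)*(1/40)) = √(301 + 1/320) = √(96321/320) = √481605/40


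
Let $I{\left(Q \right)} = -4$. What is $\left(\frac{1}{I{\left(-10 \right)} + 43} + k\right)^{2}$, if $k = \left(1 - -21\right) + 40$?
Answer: $\frac{5851561}{1521} \approx 3847.2$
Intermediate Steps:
$k = 62$ ($k = \left(1 + 21\right) + 40 = 22 + 40 = 62$)
$\left(\frac{1}{I{\left(-10 \right)} + 43} + k\right)^{2} = \left(\frac{1}{-4 + 43} + 62\right)^{2} = \left(\frac{1}{39} + 62\right)^{2} = \left(\frac{2419}{39}\right)^{2} = \frac{5851561}{1521}$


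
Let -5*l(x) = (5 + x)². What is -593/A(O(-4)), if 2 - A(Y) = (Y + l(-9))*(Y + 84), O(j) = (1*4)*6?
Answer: 2965/11222 ≈ 0.26421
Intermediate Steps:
O(j) = 24 (O(j) = 4*6 = 24)
l(x) = -(5 + x)²/5
A(Y) = 2 - (84 + Y)*(-16/5 + Y) (A(Y) = 2 - (Y - (5 - 9)²/5)*(Y + 84) = 2 - (Y - ⅕*(-4)²)*(84 + Y) = 2 - (Y - ⅕*16)*(84 + Y) = 2 - (Y - 16/5)*(84 + Y) = 2 - (-16/5 + Y)*(84 + Y) = 2 - (84 + Y)*(-16/5 + Y))
-593/A(O(-4)) = -593/(1354/5 - 1*24² - 404/5*24) = -593/(1354/5 - 1*576 - 9696/5) = -593/(1354/5 - 576 - 9696/5) = -593/(-11222/5) = -593*(-5/11222) = 2965/11222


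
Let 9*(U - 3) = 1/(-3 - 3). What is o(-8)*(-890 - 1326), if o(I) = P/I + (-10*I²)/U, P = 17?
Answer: 77343109/161 ≈ 4.8039e+5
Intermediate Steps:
U = 161/54 (U = 3 + 1/(9*(-3 - 3)) = 3 + (⅑)/(-6) = 3 + (⅑)*(-⅙) = 3 - 1/54 = 161/54 ≈ 2.9815)
o(I) = 17/I - 540*I²/161 (o(I) = 17/I + (-10*I²)/(161/54) = 17/I - 10*I²*(54/161) = 17/I - 540*I²/161)
o(-8)*(-890 - 1326) = ((1/161)*(2737 - 540*(-8)³)/(-8))*(-890 - 1326) = ((1/161)*(-⅛)*(2737 - 540*(-512)))*(-2216) = ((1/161)*(-⅛)*(2737 + 276480))*(-2216) = ((1/161)*(-⅛)*279217)*(-2216) = -279217/1288*(-2216) = 77343109/161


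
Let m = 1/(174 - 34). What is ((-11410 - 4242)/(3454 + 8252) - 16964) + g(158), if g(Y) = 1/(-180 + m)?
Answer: -2502214094902/147489747 ≈ -16965.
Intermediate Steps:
m = 1/140 ≈ 0.0071429
g(Y) = -140/25199 (g(Y) = 1/(-180 + 1/140) = 1/(-25199/140) = -140/25199)
((-11410 - 4242)/(3454 + 8252) - 16964) + g(158) = ((-11410 - 4242)/(3454 + 8252) - 16964) - 140/25199 = (-15652/11706 - 16964) - 140/25199 = (-15652*1/11706 - 16964) - 140/25199 = (-7826/5853 - 16964) - 140/25199 = -99298118/5853 - 140/25199 = -2502214094902/147489747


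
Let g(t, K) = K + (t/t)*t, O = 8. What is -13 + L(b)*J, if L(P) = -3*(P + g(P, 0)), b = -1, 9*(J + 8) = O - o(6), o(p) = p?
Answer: -179/3 ≈ -59.667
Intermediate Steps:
J = -70/9 (J = -8 + (8 - 1*6)/9 = -8 + (8 - 6)/9 = -8 + (1/9)*2 = -8 + 2/9 = -70/9 ≈ -7.7778)
g(t, K) = K + t (g(t, K) = K + 1*t = K + t)
L(P) = -6*P (L(P) = -3*(P + (0 + P)) = -3*(P + P) = -6*P)
-13 + L(b)*J = -13 - 6*(-1)*(-70/9) = -13 + 6*(-70/9) = -13 - 140/3 = -179/3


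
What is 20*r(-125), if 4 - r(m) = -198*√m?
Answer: 80 + 19800*I*√5 ≈ 80.0 + 44274.0*I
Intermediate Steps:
r(m) = 4 + 198*√m (r(m) = 4 - (-198)*√m = 4 + 198*√m)
20*r(-125) = 20*(4 + 198*√(-125)) = 20*(4 + 198*(5*I*√5)) = 20*(4 + 990*I*√5) = 80 + 19800*I*√5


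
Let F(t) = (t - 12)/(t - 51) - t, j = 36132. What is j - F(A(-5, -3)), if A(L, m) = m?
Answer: 650317/18 ≈ 36129.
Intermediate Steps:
F(t) = -t + (-12 + t)/(-51 + t) (F(t) = (-12 + t)/(-51 + t) - t = -t + (-12 + t)/(-51 + t))
j - F(A(-5, -3)) = 36132 - (-12 - 1*(-3)**2 + 52*(-3))/(-51 - 3) = 36132 - (-12 - 1*9 - 156)/(-54) = 36132 - (-1)*(-12 - 9 - 156)/54 = 36132 - (-1)*(-177)/54 = 36132 - 1*59/18 = 36132 - 59/18 = 650317/18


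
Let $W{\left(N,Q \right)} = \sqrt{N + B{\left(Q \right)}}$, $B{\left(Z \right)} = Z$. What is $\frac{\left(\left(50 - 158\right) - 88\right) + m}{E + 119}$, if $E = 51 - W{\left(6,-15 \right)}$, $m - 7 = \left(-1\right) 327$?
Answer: $- \frac{87720}{28909} - \frac{1548 i}{28909} \approx -3.0343 - 0.053547 i$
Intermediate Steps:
$m = -320$ ($m = 7 - 327 = -320$)
$W{\left(N,Q \right)} = \sqrt{N + Q}$
$E = 51 - 3 i$ ($E = 51 - \sqrt{6 - 15} = 51 - \sqrt{-9} = 51 - 3 i \approx 51.0 - 3.0 i$)
$\frac{\left(\left(50 - 158\right) - 88\right) + m}{E + 119} = \frac{\left(\left(50 - 158\right) - 88\right) - 320}{\left(51 - 3 i\right) + 119} = \frac{\left(-108 - 88\right) - 320}{170 - 3 i} = \left(-196 - 320\right) \frac{170 + 3 i}{28909} = - 516 \frac{170 + 3 i}{28909} = - \frac{516 \left(170 + 3 i\right)}{28909}$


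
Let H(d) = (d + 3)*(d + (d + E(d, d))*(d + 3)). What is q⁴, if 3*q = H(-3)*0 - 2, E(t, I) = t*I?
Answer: 16/81 ≈ 0.19753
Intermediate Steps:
E(t, I) = I*t
H(d) = (3 + d)*(d + (3 + d)*(d + d²)) (H(d) = (d + 3)*(d + (d + d*d)*(d + 3)) = (3 + d)*(d + (d + d²)*(3 + d)) = (3 + d)*(d + (3 + d)*(d + d²)))
q = -⅔ (q = (-3*(12 + (-3)³ + 7*(-3)² + 16*(-3))*0 - 2)/3 = (-3*(12 - 27 + 7*9 - 48)*0 - 2)/3 = (-3*(12 - 27 + 63 - 48)*0 - 2)/3 = (-3*0*0 - 2)/3 = (0*0 - 2)/3 = (0 - 2)/3 = (⅓)*(-2) = -⅔ ≈ -0.66667)
q⁴ = (-⅔)⁴ = 16/81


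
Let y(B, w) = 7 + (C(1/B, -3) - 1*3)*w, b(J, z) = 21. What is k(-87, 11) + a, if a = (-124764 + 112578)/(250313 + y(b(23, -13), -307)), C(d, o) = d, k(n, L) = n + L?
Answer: -200606605/2637877 ≈ -76.048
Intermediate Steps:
k(n, L) = L + n
y(B, w) = 7 + w*(-3 + 1/B) (y(B, w) = 7 + (1/B - 1*3)*w = 7 + (1/B - 3)*w = 7 + (-3 + 1/B)*w = 7 + w*(-3 + 1/B))
a = -127953/2637877 (a = (-124764 + 112578)/(250313 + (7 - 3*(-307) - 307/21)) = -12186/(250313 + (7 + 921 - 307*1/21)) = -12186/(250313 + (7 + 921 - 307/21)) = -12186/(250313 + 19181/21) = -12186/5275754/21 = -12186*21/5275754 = -127953/2637877 ≈ -0.048506)
k(-87, 11) + a = (11 - 87) - 127953/2637877 = -76 - 127953/2637877 = -200606605/2637877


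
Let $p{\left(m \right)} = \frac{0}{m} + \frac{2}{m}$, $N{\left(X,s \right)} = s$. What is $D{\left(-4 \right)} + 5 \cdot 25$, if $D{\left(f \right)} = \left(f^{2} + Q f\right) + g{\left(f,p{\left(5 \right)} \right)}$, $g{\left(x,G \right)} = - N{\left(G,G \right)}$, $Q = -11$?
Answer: $\frac{923}{5} \approx 184.6$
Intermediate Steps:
$p{\left(m \right)} = \frac{2}{m}$ ($p{\left(m \right)} = 0 + \frac{2}{m} = \frac{2}{m}$)
$g{\left(x,G \right)} = - G$
$D{\left(f \right)} = - \frac{2}{5} + f^{2} - 11 f$ ($D{\left(f \right)} = \left(f^{2} - 11 f\right) - \frac{2}{5} = - \frac{2}{5} + f^{2} - 11 f$)
$D{\left(-4 \right)} + 5 \cdot 25 = \left(- \frac{2}{5} + \left(-4\right)^{2} - -44\right) + 5 \cdot 25 = \left(- \frac{2}{5} + 16 + 44\right) + 125 = \frac{298}{5} + 125 = \frac{923}{5}$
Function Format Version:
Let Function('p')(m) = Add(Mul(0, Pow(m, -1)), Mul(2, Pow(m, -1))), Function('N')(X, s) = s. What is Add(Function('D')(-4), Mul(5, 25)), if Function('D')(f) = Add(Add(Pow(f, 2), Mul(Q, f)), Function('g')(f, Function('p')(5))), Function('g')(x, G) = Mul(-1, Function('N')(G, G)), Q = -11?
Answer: Rational(923, 5) ≈ 184.60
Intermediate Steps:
Function('p')(m) = Mul(2, Pow(m, -1)) (Function('p')(m) = Add(0, Mul(2, Pow(m, -1))) = Mul(2, Pow(m, -1)))
Function('g')(x, G) = Mul(-1, G)
Function('D')(f) = Add(Rational(-2, 5), Pow(f, 2), Mul(-11, f)) (Function('D')(f) = Add(Add(Pow(f, 2), Mul(-11, f)), Mul(-1, Mul(2, Pow(5, -1)))) = Add(Add(Pow(f, 2), Mul(-11, f)), Mul(-1, Mul(2, Rational(1, 5)))) = Add(Add(Pow(f, 2), Mul(-11, f)), Mul(-1, Rational(2, 5))) = Add(Add(Pow(f, 2), Mul(-11, f)), Rational(-2, 5)) = Add(Rational(-2, 5), Pow(f, 2), Mul(-11, f)))
Add(Function('D')(-4), Mul(5, 25)) = Add(Add(Rational(-2, 5), Pow(-4, 2), Mul(-11, -4)), Mul(5, 25)) = Add(Add(Rational(-2, 5), 16, 44), 125) = Add(Rational(298, 5), 125) = Rational(923, 5)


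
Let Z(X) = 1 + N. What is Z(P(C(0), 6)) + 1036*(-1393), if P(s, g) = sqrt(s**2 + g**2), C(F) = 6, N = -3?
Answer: -1443150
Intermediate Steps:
P(s, g) = sqrt(g**2 + s**2)
Z(X) = -2 (Z(X) = 1 - 3 = -2)
Z(P(C(0), 6)) + 1036*(-1393) = -2 + 1036*(-1393) = -2 - 1443148 = -1443150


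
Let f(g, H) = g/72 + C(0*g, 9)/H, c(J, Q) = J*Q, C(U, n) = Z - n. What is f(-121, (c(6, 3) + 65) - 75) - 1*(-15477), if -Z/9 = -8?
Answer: 557395/36 ≈ 15483.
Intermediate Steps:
Z = 72 (Z = -9*(-8) = 72)
C(U, n) = 72 - n
f(g, H) = 63/H + g/72 (f(g, H) = g/72 + (72 - 1*9)/H = g*(1/72) + (72 - 9)/H = g/72 + 63/H = 63/H + g/72)
f(-121, (c(6, 3) + 65) - 75) - 1*(-15477) = (63/((6*3 + 65) - 75) + (1/72)*(-121)) - 1*(-15477) = (63/((18 + 65) - 75) - 121/72) + 15477 = (63/(83 - 75) - 121/72) + 15477 = (63/8 - 121/72) + 15477 = 223/36 + 15477 = 557395/36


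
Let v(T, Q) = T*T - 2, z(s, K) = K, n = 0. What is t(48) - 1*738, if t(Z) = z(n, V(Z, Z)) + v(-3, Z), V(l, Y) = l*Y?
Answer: 1573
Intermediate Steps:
V(l, Y) = Y*l
v(T, Q) = -2 + T² (v(T, Q) = T² - 2 = -2 + T²)
t(Z) = 7 + Z² (t(Z) = Z*Z + (-2 + (-3)²) = Z² + (-2 + 9) = Z² + 7 = 7 + Z²)
t(48) - 1*738 = (7 + 48²) - 1*738 = (7 + 2304) - 738 = 2311 - 738 = 1573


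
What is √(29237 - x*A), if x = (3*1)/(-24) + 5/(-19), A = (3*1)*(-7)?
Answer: √168825830/76 ≈ 170.96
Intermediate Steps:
A = -21 (A = 3*(-7) = -21)
x = -59/152 (x = 3*(-1/24) + 5*(-1/19) = -⅛ - 5/19 = -59/152 ≈ -0.38816)
√(29237 - x*A) = √(29237 - (-59)*(-21)/152) = √(29237 - 1*1239/152) = √(29237 - 1239/152) = √(4442785/152) = √168825830/76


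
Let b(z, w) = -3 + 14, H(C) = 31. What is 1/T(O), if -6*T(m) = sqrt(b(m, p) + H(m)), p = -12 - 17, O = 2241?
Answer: -sqrt(42)/7 ≈ -0.92582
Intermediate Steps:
p = -29
b(z, w) = 11
T(m) = -sqrt(42)/6 (T(m) = -sqrt(11 + 31)/6 = -sqrt(42)/6)
1/T(O) = 1/(-sqrt(42)/6) = -sqrt(42)/7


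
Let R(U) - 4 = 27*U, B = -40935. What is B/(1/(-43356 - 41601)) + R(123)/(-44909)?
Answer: 156180693725330/44909 ≈ 3.4777e+9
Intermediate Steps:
R(U) = 4 + 27*U
B/(1/(-43356 - 41601)) + R(123)/(-44909) = -40935/(1/(-43356 - 41601)) + (4 + 27*123)/(-44909) = -40935/(1/(-84957)) + (4 + 3321)*(-1/44909) = -40935/(-1/84957) + 3325*(-1/44909) = -40935*(-84957) - 3325/44909 = 3477714795 - 3325/44909 = 156180693725330/44909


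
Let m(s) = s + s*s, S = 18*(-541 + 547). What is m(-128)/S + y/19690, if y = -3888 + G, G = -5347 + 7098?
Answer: 79962461/531630 ≈ 150.41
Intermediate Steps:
G = 1751
S = 108 (S = 18*6 = 108)
m(s) = s + s²
y = -2137 (y = -3888 + 1751 = -2137)
m(-128)/S + y/19690 = -128*(1 - 128)/108 - 2137/19690 = -128*(-127)*(1/108) - 2137*1/19690 = 16256*(1/108) - 2137/19690 = 4064/27 - 2137/19690 = 79962461/531630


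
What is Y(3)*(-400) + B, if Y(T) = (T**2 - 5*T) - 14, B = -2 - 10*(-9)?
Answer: 8088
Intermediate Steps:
B = 88 (B = -2 + 90 = 88)
Y(T) = -14 + T**2 - 5*T
Y(3)*(-400) + B = (-14 + 3**2 - 5*3)*(-400) + 88 = (-14 + 9 - 15)*(-400) + 88 = -20*(-400) + 88 = 8000 + 88 = 8088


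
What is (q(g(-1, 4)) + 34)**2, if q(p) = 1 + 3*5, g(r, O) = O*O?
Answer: 2500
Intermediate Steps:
g(r, O) = O**2
q(p) = 16 (q(p) = 1 + 15 = 16)
(q(g(-1, 4)) + 34)**2 = (16 + 34)**2 = 50**2 = 2500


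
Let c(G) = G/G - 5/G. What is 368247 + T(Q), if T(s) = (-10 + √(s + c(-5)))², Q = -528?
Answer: 367821 - 20*I*√526 ≈ 3.6782e+5 - 458.69*I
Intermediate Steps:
c(G) = 1 - 5/G
T(s) = (-10 + √(2 + s))² (T(s) = (-10 + √(s + (-5 - 5)/(-5)))² = (-10 + √(s - ⅕*(-10)))² = (-10 + √(s + 2))² = (-10 + √(2 + s))²)
368247 + T(Q) = 368247 + (-10 + √(2 - 528))² = 368247 + (-10 + √(-526))² = 368247 + (-10 + I*√526)²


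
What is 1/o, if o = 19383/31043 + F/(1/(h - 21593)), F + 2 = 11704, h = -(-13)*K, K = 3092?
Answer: 31043/6757822274541 ≈ 4.5936e-9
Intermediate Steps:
h = 40196 (h = -(-13)*3092 = -1*(-40196) = 40196)
F = 11702 (F = -2 + 11704 = 11702)
o = 6757822274541/31043 (o = 19383/31043 + 11702/(1/(40196 - 21593)) = 19383*(1/31043) + 11702/(1/18603) = 19383/31043 + 11702/(1/18603) = 19383/31043 + 11702*18603 = 19383/31043 + 217692306 = 6757822274541/31043 ≈ 2.1769e+8)
1/o = 1/(6757822274541/31043) = 31043/6757822274541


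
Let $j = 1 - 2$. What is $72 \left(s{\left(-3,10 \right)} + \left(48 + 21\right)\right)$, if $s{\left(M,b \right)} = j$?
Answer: $4896$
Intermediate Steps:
$j = -1$
$s{\left(M,b \right)} = -1$
$72 \left(s{\left(-3,10 \right)} + \left(48 + 21\right)\right) = 72 \left(-1 + \left(48 + 21\right)\right) = 72 \left(-1 + 69\right) = 72 \cdot 68 = 4896$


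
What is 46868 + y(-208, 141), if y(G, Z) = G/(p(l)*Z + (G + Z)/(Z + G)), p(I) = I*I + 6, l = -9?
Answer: 143744104/3067 ≈ 46868.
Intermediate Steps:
p(I) = 6 + I**2 (p(I) = I**2 + 6 = 6 + I**2)
y(G, Z) = G/(1 + 87*Z) (y(G, Z) = G/((6 + (-9)**2)*Z + (G + Z)/(Z + G)) = G/((6 + 81)*Z + (G + Z)/(G + Z)) = G/(87*Z + 1) = G/(1 + 87*Z))
46868 + y(-208, 141) = 46868 - 208/(1 + 87*141) = 46868 - 208/(1 + 12267) = 46868 - 208/12268 = 46868 - 208*1/12268 = 46868 - 52/3067 = 143744104/3067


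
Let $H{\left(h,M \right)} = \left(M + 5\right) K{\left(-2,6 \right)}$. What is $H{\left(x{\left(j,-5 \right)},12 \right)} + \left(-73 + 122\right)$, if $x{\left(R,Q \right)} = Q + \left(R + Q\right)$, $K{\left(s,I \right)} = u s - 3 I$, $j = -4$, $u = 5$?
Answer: $-427$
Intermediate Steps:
$K{\left(s,I \right)} = - 3 I + 5 s$ ($K{\left(s,I \right)} = 5 s - 3 I = - 3 I + 5 s$)
$x{\left(R,Q \right)} = R + 2 Q$ ($x{\left(R,Q \right)} = Q + \left(Q + R\right) = R + 2 Q$)
$H{\left(h,M \right)} = -140 - 28 M$ ($H{\left(h,M \right)} = \left(M + 5\right) \left(\left(-3\right) 6 + 5 \left(-2\right)\right) = \left(5 + M\right) \left(-18 - 10\right) = \left(5 + M\right) \left(-28\right) = -140 - 28 M$)
$H{\left(x{\left(j,-5 \right)},12 \right)} + \left(-73 + 122\right) = \left(-140 - 336\right) + \left(-73 + 122\right) = \left(-140 - 336\right) + 49 = -476 + 49 = -427$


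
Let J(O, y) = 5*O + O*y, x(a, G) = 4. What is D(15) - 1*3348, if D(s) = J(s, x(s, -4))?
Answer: -3213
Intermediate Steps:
D(s) = 9*s (D(s) = s*(5 + 4) = s*9 = 9*s)
D(15) - 1*3348 = 9*15 - 1*3348 = 135 - 3348 = -3213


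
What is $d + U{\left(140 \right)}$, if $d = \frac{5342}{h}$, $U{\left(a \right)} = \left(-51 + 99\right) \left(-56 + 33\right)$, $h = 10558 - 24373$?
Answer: $- \frac{15257102}{13815} \approx -1104.4$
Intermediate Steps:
$h = -13815$
$U{\left(a \right)} = -1104$ ($U{\left(a \right)} = 48 \left(-23\right) = -1104$)
$d = - \frac{5342}{13815}$ ($d = \frac{5342}{-13815} = 5342 \left(- \frac{1}{13815}\right) = - \frac{5342}{13815} \approx -0.38668$)
$d + U{\left(140 \right)} = - \frac{5342}{13815} - 1104 = - \frac{15257102}{13815}$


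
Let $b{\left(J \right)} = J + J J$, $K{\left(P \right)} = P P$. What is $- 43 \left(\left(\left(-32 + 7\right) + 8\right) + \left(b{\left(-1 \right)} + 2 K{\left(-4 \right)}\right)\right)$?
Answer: $-645$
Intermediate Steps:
$K{\left(P \right)} = P^{2}$
$b{\left(J \right)} = J + J^{2}$
$- 43 \left(\left(\left(-32 + 7\right) + 8\right) + \left(b{\left(-1 \right)} + 2 K{\left(-4 \right)}\right)\right) = - 43 \left(\left(\left(-32 + 7\right) + 8\right) + \left(- (1 - 1) + 2 \left(-4\right)^{2}\right)\right) = - 43 \left(\left(-25 + 8\right) + \left(\left(-1\right) 0 + 2 \cdot 16\right)\right) = - 43 \left(-17 + \left(0 + 32\right)\right) = - 43 \left(-17 + 32\right) = \left(-43\right) 15 = -645$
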